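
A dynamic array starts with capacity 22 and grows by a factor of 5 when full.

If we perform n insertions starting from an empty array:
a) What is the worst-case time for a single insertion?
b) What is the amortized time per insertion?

(a) Worst-case single insertion: O(n) -- when the array is full at capacity c, the resize copies all c elements, and c can be Theta(n).
(b) Resizes happen at sizes 22, 110, 550, ... Total copy cost for n insertions: 22 + 110 + ... = O(n) (geometric series with ratio 1/5). Amortized cost per insertion: O(n)/n = O(1).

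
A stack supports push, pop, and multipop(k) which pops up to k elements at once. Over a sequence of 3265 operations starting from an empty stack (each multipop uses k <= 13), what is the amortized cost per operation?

Each element is pushed exactly once and popped at most once (whether by pop or as part of a multipop). So the total number of individual pops over the whole sequence is at most the number of pushes, which is at most 3265. Total work <= 2 * 3265, hence O(1) amortized per operation.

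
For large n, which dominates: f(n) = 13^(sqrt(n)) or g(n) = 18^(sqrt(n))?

g(n) = 18^(sqrt(n)) grows faster: ratio is (18/13)^(sqrt(n)) -> infinity since 18/13 > 1.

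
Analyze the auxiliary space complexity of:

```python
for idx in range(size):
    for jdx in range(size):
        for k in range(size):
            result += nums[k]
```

Space complexity: O(1).
Only a constant amount of auxiliary storage is used; nothing grows with n.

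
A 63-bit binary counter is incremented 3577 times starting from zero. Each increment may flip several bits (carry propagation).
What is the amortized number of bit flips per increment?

Bit i flips on every 2^i-th increment, so over 3577 increments bit i flips floor(3577/2^i) times. Summing over i: total flips < 2 * 3577. Amortized: < 2 = O(1) per increment.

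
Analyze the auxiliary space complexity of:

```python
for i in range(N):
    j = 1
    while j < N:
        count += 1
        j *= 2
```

Space complexity: O(1).
Only a constant amount of auxiliary storage is used; nothing grows with n.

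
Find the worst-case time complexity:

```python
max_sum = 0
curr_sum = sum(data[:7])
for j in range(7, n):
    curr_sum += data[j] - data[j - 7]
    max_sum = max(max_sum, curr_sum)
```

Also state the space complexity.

Time complexity: O(n).
Space complexity: O(1).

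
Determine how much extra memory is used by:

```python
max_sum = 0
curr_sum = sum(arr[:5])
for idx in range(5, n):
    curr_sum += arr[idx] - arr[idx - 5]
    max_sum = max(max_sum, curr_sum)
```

Space complexity: O(1).
Only a constant amount of auxiliary storage is used; nothing grows with n.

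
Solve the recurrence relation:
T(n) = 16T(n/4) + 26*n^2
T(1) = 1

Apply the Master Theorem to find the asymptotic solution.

a=16, b=4, f(n)=26*n^2. log_4(16) = 2. Case 2: T(n) = O(n^2 log n).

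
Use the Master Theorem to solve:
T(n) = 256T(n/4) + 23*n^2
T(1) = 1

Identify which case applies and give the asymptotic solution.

a=256, b=4, f(n)=23*n^2.
log_4(256) = 4 > 2.
Since f(n) = O(n^2) is polynomially smaller than n^4, Case 1 applies.
T(n) = Theta(n^4).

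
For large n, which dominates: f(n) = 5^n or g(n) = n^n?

g(n) = n^n grows faster: n^n / 5^n = (n/5)^n -> infinity once n > 5.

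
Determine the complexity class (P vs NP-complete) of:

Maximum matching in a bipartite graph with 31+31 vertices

This problem is in P: Hopcroft-Karp runs in O(E sqrt(V)).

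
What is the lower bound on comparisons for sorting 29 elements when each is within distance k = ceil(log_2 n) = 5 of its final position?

Partition the 29 positions into floor(n/k) blocks of k = 5 consecutive positions; any permutation within a block keeps every element within k of its final position, so there are at least (k!)^(n/k) distinguishable inputs. Lower bound: log_2((k!)^(n/k)) = (n/k) * log_2(k!) = Theta(n log k); with k = ceil(log_2 n), this is Omega(n log log n).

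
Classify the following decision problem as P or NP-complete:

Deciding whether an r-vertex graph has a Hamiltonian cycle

This problem is NP-complete: one of Karp's 21 NP-complete problems.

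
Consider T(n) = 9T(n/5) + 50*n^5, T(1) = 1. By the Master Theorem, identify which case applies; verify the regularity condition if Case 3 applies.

a=9, b=5, f(n)=50*n^5.
log_5(9) = 1.365 < 5.
f(n) = Omega(n^(1.365+epsilon)) for some epsilon > 0, so Case 3 is the candidate.
Regularity: a*f(n/b) = 9*50*(n/5)^5 = (9/3125)*50*n^5 <= c*f(n) with c = 9/3125 < 1. Satisfied.
Case 3: T(n) = Theta(n^5).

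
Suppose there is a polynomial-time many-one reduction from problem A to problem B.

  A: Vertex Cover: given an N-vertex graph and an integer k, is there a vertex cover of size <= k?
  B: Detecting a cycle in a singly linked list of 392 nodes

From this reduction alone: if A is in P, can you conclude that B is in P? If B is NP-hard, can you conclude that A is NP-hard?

A poly-time reduction A <=_p B transfers tractability DOWN (B easy => A easy) and hardness UP (A hard => B hard), not the reverse.
From A in P, the reduction alone does NOT give B in P: any problem in P trivially reduces to SAT, yet SAT is not known to be in P.
From B NP-hard, the reduction alone does NOT give A NP-hard: again, easy problems reduce to hard ones.
(Here in fact A is NP-complete and B is in P, so no such reduction is known -- its existence would imply P = NP; the analysis concerns only what the assumed reduction would or would not let you conclude.)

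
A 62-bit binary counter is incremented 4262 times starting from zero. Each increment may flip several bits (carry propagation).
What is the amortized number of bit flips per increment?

Bit i flips on every 2^i-th increment, so over 4262 increments bit i flips floor(4262/2^i) times. Summing over i: total flips < 2 * 4262. Amortized: < 2 = O(1) per increment.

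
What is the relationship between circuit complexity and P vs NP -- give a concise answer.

A language is in P iff it has polynomial-size uniform circuit families. P/poly contains all languages decidable by polynomial-size circuits (even non-uniform). If NP is not in P/poly, then P != NP. Proving super-polynomial circuit lower bounds for an NP problem would separate P from NP.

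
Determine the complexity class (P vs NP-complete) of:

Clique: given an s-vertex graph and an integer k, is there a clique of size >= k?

This problem is NP-complete: complement of Independent Set / Vertex Cover (with k part of the input).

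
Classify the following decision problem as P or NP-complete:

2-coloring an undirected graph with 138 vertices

This problem is in P: 2-coloring is bipartiteness testing via BFS, O(V+E).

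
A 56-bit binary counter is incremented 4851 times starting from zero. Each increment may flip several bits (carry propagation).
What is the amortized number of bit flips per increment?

Bit i flips on every 2^i-th increment, so over 4851 increments bit i flips floor(4851/2^i) times. Summing over i: total flips < 2 * 4851. Amortized: < 2 = O(1) per increment.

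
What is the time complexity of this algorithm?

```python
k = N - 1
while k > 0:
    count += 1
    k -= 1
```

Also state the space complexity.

Time complexity: O(n).
Space complexity: O(1).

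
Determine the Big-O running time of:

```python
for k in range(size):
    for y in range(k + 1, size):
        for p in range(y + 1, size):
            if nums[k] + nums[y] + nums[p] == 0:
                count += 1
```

Time complexity: O(n^3).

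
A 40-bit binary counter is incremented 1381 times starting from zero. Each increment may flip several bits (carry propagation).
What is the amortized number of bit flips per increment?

Bit i flips on every 2^i-th increment, so over 1381 increments bit i flips floor(1381/2^i) times. Summing over i: total flips < 2 * 1381. Amortized: < 2 = O(1) per increment.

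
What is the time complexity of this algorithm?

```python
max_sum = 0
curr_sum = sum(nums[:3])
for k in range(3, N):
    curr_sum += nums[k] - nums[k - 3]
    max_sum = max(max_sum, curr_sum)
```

Time complexity: O(n).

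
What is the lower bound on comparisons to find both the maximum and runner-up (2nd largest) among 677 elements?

Lower bound: finding the max needs 677-1 comparisons. By an adversary weight-doubling argument, the maximum element must personally win at least ceil(log_2(677)) = 10 comparisons in any correct algorithm. The 2nd largest is among those 10 direct losers, and distinguishing it requires 10-1 more comparisons. Total >= 677-1 + 10-1 = 685. A balanced tournament achieves this bound exactly.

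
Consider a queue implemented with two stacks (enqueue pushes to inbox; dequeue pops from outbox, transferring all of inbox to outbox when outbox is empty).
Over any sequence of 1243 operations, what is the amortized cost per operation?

Each element is pushed to inbox once, popped once, pushed to outbox once, and popped once: 4 unit operations over its lifetime. Over 1243 operations the total work is O(1243). Amortized O(1) per enqueue/dequeue.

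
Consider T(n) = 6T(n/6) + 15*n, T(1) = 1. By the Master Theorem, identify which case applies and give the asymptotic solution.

a=6, b=6, f(n)=15*n.
log_6(6) = 1, so n^(log_b(a)) = n.
f(n) = Theta(n), so Case 2 applies.
T(n) = Theta(n log n).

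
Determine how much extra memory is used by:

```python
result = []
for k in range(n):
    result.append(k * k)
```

Space complexity: O(n).
Auxiliary storage grows linearly with the input size n in the worst case.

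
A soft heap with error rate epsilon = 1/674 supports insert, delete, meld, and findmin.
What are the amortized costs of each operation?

Soft heaps (Chazelle) allow up to an epsilon = 1/674 fraction of elements to have corrupted (raised) keys. Insert is O(log(1/epsilon)) = O(log 674) amortized -- the structure maintains heap-ordered binary trees of rank bounded by O(log(1/epsilon)). Meld concatenates root lists: O(1) amortized. Delete and findmin are O(1) amortized.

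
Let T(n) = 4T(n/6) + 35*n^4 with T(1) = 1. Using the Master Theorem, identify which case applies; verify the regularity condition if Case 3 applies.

a=4, b=6, f(n)=35*n^4.
log_6(4) = 0.7737 < 4.
f(n) = Omega(n^(0.7737+epsilon)) for some epsilon > 0, so Case 3 is the candidate.
Regularity: a*f(n/b) = 4*35*(n/6)^4 = (4/1296)*35*n^4 <= c*f(n) with c = 4/1296 < 1. Satisfied.
Case 3: T(n) = Theta(n^4).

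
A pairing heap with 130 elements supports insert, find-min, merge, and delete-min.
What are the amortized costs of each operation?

Pairing heaps are self-adjusting heap-ordered trees. Insert and merge link two roots: O(1). Find-min reads the root: O(1). Delete-min removes the root, then pairs children in two passes; amortized cost is O(log 130) = O(log n).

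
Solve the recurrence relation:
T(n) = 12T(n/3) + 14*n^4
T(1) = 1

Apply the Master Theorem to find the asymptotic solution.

a=12, b=3, f(n)=14*n^4. log_3(12) = 2.262 < 4. Case 3: T(n) = O(n^4).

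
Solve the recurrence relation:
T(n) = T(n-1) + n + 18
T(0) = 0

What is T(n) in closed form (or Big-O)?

Dominant term in sum is 1*sum(i, i=1..n) = 1*n*(n+1)/2 = O(n^2).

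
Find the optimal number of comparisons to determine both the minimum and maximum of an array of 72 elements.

Naive approach: 142 comparisons (71 for max + 71 for min).
Optimal: Compare elements in pairs first (floor(n/2) = 36 comparisons), then find max among winners and min among losers (35 comparisons each).
Total: ceil(3n/2) - 2 = 106 comparisons. An adversary argument shows this is also a lower bound.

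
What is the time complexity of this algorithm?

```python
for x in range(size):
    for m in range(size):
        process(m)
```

Time complexity: O(n^2).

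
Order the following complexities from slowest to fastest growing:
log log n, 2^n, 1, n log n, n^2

Ordered by growth rate: 1 < log log n < n log n < n^2 < 2^n.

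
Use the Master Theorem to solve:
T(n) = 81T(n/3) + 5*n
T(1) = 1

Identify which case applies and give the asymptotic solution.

a=81, b=3, f(n)=5*n.
log_3(81) = 4 > 1.
Since f(n) = O(n^1) is polynomially smaller than n^4, Case 1 applies.
T(n) = Theta(n^4).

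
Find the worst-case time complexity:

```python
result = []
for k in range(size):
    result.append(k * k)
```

Time complexity: O(n).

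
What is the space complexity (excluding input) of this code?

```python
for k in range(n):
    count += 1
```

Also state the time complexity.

Space complexity: O(1).
Only a constant amount of auxiliary storage is used; nothing grows with n.
Time complexity: O(n).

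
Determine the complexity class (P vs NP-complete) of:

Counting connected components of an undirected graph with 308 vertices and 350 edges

This problem is in P: BFS/DFS visits each vertex and edge once: O(V+E).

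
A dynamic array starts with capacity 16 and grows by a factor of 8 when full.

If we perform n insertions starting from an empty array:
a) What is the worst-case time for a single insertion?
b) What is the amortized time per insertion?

(a) Worst-case single insertion: O(n) -- when the array is full at capacity c, the resize copies all c elements, and c can be Theta(n).
(b) Resizes happen at sizes 16, 128, 1024, ... Total copy cost for n insertions: 16 + 128 + ... = O(n) (geometric series with ratio 1/8). Amortized cost per insertion: O(n)/n = O(1).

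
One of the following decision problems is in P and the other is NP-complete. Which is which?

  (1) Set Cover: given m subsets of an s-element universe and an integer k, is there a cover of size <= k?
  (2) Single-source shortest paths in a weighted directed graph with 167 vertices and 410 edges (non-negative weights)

(1) is NP-complete: one of Karp's 21 NP-complete problems (with k part of the input).
(2) is P: Dijkstra's algorithm runs in O((V+E) log V).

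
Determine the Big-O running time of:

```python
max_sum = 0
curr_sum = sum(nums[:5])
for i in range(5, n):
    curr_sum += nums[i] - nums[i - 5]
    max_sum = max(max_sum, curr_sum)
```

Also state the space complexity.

Time complexity: O(n).
Space complexity: O(1).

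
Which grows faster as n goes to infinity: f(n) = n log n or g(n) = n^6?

g(n) = n^6 grows faster: n^6 / (n log n) = n^5/log n -> infinity.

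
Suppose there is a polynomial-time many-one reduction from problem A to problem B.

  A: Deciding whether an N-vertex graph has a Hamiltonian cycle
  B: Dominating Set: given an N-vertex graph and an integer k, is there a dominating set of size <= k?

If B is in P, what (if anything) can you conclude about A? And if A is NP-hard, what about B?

A poly-time reduction A <=_p B means any A-instance can be transformed to a B-instance in poly time.
If B is in P: compose the reduction with B's poly-time algorithm to solve A in poly time, so A is in P.
If A is NP-hard: every NP problem reduces to A, which reduces to B; composing reductions, every NP problem reduces to B, so B is NP-hard.
(Here in fact A is NP-complete and B is NP-complete.)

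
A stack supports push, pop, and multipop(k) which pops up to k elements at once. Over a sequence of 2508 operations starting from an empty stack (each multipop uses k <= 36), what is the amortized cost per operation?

Each element is pushed exactly once and popped at most once (whether by pop or as part of a multipop). So the total number of individual pops over the whole sequence is at most the number of pushes, which is at most 2508. Total work <= 2 * 2508, hence O(1) amortized per operation.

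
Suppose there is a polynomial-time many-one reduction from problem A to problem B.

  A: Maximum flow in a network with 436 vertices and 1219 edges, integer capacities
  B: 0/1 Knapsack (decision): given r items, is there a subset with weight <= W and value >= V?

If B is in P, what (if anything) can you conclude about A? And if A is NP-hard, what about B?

A poly-time reduction A <=_p B means any A-instance can be transformed to a B-instance in poly time.
If B is in P: compose the reduction with B's poly-time algorithm to solve A in poly time, so A is in P.
If A is NP-hard: every NP problem reduces to A, which reduces to B; composing reductions, every NP problem reduces to B, so B is NP-hard.
(Here in fact A is P and B is NP-complete.)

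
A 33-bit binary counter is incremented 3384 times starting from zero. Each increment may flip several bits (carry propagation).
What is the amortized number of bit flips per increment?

Bit i flips on every 2^i-th increment, so over 3384 increments bit i flips floor(3384/2^i) times. Summing over i: total flips < 2 * 3384. Amortized: < 2 = O(1) per increment.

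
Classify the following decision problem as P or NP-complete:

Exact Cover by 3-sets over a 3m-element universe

This problem is NP-complete: one of Karp's 21 NP-complete problems.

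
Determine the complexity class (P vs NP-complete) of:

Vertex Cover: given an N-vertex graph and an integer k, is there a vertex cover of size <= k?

This problem is NP-complete: one of Karp's 21 NP-complete problems (with k part of the input; for any fixed constant k it is in P).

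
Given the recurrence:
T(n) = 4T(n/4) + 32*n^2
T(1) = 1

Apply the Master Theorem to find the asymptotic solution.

a=4, b=4, f(n)=32*n^2. log_4(4) = 1 < 2. Case 3: T(n) = O(n^2).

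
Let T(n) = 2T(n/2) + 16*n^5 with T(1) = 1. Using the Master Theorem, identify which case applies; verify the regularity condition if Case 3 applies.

a=2, b=2, f(n)=16*n^5.
log_2(2) = 1 < 5.
f(n) = Omega(n^(1+epsilon)) for some epsilon > 0, so Case 3 is the candidate.
Regularity: a*f(n/b) = 2*16*(n/2)^5 = (2/32)*16*n^5 <= c*f(n) with c = 2/32 < 1. Satisfied.
Case 3: T(n) = Theta(n^5).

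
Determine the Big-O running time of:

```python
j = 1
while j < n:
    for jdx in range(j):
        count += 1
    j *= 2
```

Time complexity: O(n).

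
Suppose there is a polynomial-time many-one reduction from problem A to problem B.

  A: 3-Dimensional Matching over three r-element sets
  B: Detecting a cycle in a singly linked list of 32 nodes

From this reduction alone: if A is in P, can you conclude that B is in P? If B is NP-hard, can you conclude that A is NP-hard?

A poly-time reduction A <=_p B transfers tractability DOWN (B easy => A easy) and hardness UP (A hard => B hard), not the reverse.
From A in P, the reduction alone does NOT give B in P: any problem in P trivially reduces to SAT, yet SAT is not known to be in P.
From B NP-hard, the reduction alone does NOT give A NP-hard: again, easy problems reduce to hard ones.
(Here in fact A is NP-complete and B is in P, so no such reduction is known -- its existence would imply P = NP; the analysis concerns only what the assumed reduction would or would not let you conclude.)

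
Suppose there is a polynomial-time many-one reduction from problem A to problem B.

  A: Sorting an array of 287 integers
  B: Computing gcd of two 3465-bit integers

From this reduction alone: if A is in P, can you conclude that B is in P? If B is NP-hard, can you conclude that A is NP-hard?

A poly-time reduction A <=_p B transfers tractability DOWN (B easy => A easy) and hardness UP (A hard => B hard), not the reverse.
From A in P, the reduction alone does NOT give B in P: any problem in P trivially reduces to SAT, yet SAT is not known to be in P.
From B NP-hard, the reduction alone does NOT give A NP-hard: again, easy problems reduce to hard ones.
(Here in fact A is P and B is P.)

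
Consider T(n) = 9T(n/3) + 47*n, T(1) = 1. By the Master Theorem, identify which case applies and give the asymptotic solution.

a=9, b=3, f(n)=47*n.
log_3(9) = 2 > 1.
Since f(n) = O(n^1) is polynomially smaller than n^2, Case 1 applies.
T(n) = Theta(n^2).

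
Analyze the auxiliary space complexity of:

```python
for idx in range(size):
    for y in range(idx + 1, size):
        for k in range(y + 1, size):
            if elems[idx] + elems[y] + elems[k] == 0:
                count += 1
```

Space complexity: O(1).
Only a constant amount of auxiliary storage is used; nothing grows with n.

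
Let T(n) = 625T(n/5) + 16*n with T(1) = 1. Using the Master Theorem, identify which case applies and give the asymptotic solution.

a=625, b=5, f(n)=16*n.
log_5(625) = 4 > 1.
Since f(n) = O(n^1) is polynomially smaller than n^4, Case 1 applies.
T(n) = Theta(n^4).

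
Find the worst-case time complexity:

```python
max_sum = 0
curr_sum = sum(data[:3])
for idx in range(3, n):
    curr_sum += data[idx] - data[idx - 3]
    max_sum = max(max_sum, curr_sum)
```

Time complexity: O(n).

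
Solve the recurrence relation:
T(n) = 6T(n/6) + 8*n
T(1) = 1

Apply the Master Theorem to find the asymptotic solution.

a=6, b=6, f(n)=8*n. log_6(6) = 1. Case 2: T(n) = O(n log n).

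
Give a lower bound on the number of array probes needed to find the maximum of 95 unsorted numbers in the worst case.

Adversary: any unprobed cell could hold a value larger than everything seen so far. If fewer than 95 cells are probed, the adversary places the max in an unprobed cell. So all 95 cells must be examined; together with 95-1 comparisons this is tight.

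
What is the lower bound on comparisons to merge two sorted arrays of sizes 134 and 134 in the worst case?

Adversary: with |134 - 134| <= 1 the inputs can be fully interleaved so that every adjacent pair in the merged output comes from different arrays. Then each of the 267 adjacent pairs must be directly compared, or the algorithm cannot determine their relative order. Standard merge meets this bound.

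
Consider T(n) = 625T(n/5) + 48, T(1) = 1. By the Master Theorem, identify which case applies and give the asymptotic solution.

a=625, b=5, f(n)=48.
log_5(625) = 4 > 0.
Since f(n) = O(n^0) is polynomially smaller than n^4, Case 1 applies.
T(n) = Theta(n^4).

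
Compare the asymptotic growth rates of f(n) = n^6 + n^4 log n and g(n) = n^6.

f(n) = n^6 + n^4 log n and g(n) = n^6 are Theta of each other: the lower-order n^4 log n term is o(n^6); both are Theta(n^6).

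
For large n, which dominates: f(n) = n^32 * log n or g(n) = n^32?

f(n) = n^32 * log n grows faster: extra log n factor -> infinity.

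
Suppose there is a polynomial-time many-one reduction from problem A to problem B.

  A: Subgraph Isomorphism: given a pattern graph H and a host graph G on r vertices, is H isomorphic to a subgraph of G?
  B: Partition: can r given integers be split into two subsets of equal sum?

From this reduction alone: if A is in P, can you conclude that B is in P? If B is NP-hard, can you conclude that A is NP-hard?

A poly-time reduction A <=_p B transfers tractability DOWN (B easy => A easy) and hardness UP (A hard => B hard), not the reverse.
From A in P, the reduction alone does NOT give B in P: any problem in P trivially reduces to SAT, yet SAT is not known to be in P.
From B NP-hard, the reduction alone does NOT give A NP-hard: again, easy problems reduce to hard ones.
(Here in fact A is NP-complete and B is NP-complete.)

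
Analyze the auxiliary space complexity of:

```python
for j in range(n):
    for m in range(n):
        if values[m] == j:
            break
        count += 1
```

Space complexity: O(1).
Only a constant amount of auxiliary storage is used; nothing grows with n.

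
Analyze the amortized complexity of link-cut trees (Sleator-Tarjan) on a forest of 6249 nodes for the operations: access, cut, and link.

Link-cut trees represent the forest using splay trees over preferred paths. With potential Phi = sum over nodes of log(size of virtual subtree), each access on 6249 nodes is O(log 6249) = O(log n) amortized by the splay-tree access lemma. Cut and link are O(1) plus one access.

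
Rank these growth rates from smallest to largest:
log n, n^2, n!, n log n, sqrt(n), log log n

Ordered by growth rate: log log n < log n < sqrt(n) < n log n < n^2 < n!.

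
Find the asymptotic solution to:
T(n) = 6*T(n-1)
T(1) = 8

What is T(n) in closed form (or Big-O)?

Each step multiplies by 6. T(n) = T(1)*6^(n-1) = 8*6^(n-1).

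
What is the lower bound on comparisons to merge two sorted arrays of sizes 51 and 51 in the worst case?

Adversary: with |51 - 51| <= 1 the inputs can be fully interleaved so that every adjacent pair in the merged output comes from different arrays. Then each of the 101 adjacent pairs must be directly compared, or the algorithm cannot determine their relative order. Standard merge meets this bound.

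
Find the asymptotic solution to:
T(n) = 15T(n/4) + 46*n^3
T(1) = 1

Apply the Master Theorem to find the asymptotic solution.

a=15, b=4, f(n)=46*n^3. log_4(15) = 1.953 < 3. Case 3: T(n) = O(n^3).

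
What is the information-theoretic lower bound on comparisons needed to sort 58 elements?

There are 58! = 2350561331282878571829474910515074683828862318181142924420699914240000000000000 possible orderings. Each comparison gives 1 bit. We need at least ceil(log_2(2350561331282878571829474910515074683828862318181142924420699914240000000000000)) = 261 comparisons.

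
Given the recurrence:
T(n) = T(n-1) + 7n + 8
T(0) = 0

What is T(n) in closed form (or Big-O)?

Dominant term in sum is 7*sum(i, i=1..n) = 7*n*(n+1)/2 = O(n^2).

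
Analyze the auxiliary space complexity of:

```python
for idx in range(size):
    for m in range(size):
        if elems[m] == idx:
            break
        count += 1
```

Space complexity: O(1).
Only a constant amount of auxiliary storage is used; nothing grows with n.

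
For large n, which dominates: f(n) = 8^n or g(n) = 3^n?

f(n) = 8^n grows faster: (8/3)^n -> infinity since 8/3 > 1.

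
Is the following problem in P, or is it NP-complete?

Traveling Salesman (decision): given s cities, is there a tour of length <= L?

This problem is NP-complete: reduces from Hamiltonian Cycle.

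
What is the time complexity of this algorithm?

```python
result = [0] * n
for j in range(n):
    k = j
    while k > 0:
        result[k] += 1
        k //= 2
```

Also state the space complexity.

Time complexity: O(n log n).
Space complexity: O(n).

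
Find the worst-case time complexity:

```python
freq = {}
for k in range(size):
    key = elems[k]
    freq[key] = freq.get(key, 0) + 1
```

Time complexity: O(n).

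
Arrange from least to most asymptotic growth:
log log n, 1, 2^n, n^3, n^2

Ordered by growth rate: 1 < log log n < n^2 < n^3 < 2^n.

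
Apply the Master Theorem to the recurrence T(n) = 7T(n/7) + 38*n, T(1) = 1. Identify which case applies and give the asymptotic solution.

a=7, b=7, f(n)=38*n.
log_7(7) = 1, so n^(log_b(a)) = n.
f(n) = Theta(n), so Case 2 applies.
T(n) = Theta(n log n).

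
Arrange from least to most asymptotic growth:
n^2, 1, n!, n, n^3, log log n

Ordered by growth rate: 1 < log log n < n < n^2 < n^3 < n!.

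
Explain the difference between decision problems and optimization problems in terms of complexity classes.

Decision problems have yes/no answers and are classified into P, NP, etc. Optimization problems seek the best solution. Every optimization problem has a corresponding decision version. If the decision version is NP-complete, the optimization version is NP-hard.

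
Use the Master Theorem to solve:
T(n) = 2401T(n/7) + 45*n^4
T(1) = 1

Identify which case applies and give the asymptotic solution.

a=2401, b=7, f(n)=45*n^4.
log_7(2401) = 4, so n^(log_b(a)) = n^4.
f(n) = Theta(n^4), so Case 2 applies.
T(n) = Theta(n^4 log n).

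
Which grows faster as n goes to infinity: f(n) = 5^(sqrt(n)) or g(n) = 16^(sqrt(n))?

g(n) = 16^(sqrt(n)) grows faster: ratio is (16/5)^(sqrt(n)) -> infinity since 16/5 > 1.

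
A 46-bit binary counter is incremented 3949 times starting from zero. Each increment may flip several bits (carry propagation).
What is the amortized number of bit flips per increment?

Bit i flips on every 2^i-th increment, so over 3949 increments bit i flips floor(3949/2^i) times. Summing over i: total flips < 2 * 3949. Amortized: < 2 = O(1) per increment.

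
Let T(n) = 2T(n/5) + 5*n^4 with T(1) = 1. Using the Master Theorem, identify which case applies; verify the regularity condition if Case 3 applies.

a=2, b=5, f(n)=5*n^4.
log_5(2) = 0.4307 < 4.
f(n) = Omega(n^(0.4307+epsilon)) for some epsilon > 0, so Case 3 is the candidate.
Regularity: a*f(n/b) = 2*5*(n/5)^4 = (2/625)*5*n^4 <= c*f(n) with c = 2/625 < 1. Satisfied.
Case 3: T(n) = Theta(n^4).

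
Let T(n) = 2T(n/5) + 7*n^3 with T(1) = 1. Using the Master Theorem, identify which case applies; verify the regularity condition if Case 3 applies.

a=2, b=5, f(n)=7*n^3.
log_5(2) = 0.4307 < 3.
f(n) = Omega(n^(0.4307+epsilon)) for some epsilon > 0, so Case 3 is the candidate.
Regularity: a*f(n/b) = 2*7*(n/5)^3 = (2/125)*7*n^3 <= c*f(n) with c = 2/125 < 1. Satisfied.
Case 3: T(n) = Theta(n^3).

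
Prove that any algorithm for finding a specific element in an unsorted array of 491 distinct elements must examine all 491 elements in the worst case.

Adversary argument: if the algorithm examines fewer than 491 elements, the adversary places the target in an unexamined position. The algorithm cannot distinguish 'not present' from 'in unexamined position'.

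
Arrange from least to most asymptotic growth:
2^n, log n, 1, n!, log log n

Ordered by growth rate: 1 < log log n < log n < 2^n < n!.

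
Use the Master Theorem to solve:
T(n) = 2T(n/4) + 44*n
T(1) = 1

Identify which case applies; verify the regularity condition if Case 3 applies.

a=2, b=4, f(n)=44*n.
log_4(2) = 0.5 < 1.
f(n) = Omega(n^(0.5+epsilon)) for some epsilon > 0, so Case 3 is the candidate.
Regularity: a*f(n/b) = 2*44*(n/4)^1 = (2/4)*44*n^1 <= c*f(n) with c = 2/4 < 1. Satisfied.
Case 3: T(n) = Theta(n).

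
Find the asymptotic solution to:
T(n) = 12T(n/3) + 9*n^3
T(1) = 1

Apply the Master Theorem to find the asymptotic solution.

a=12, b=3, f(n)=9*n^3. log_3(12) = 2.262 < 3. Case 3: T(n) = O(n^3).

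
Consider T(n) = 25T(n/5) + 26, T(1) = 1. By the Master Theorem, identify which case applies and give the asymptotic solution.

a=25, b=5, f(n)=26.
log_5(25) = 2 > 0.
Since f(n) = O(n^0) is polynomially smaller than n^2, Case 1 applies.
T(n) = Theta(n^2).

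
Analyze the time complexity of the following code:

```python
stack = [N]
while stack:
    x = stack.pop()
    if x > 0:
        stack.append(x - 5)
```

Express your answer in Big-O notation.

Time complexity: O(n).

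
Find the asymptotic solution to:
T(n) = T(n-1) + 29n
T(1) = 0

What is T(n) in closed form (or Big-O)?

Unrolling: T(n) = 0 + 29*(2 + 3 + ... + n) = 0 + 29*(n(n+1)/2 - 1) = O(n^2).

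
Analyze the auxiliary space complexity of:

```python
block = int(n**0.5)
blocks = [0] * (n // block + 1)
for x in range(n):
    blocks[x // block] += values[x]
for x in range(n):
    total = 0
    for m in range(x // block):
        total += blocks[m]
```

Space complexity: O(sqrt(n)).
Storage scales with sqrt(n).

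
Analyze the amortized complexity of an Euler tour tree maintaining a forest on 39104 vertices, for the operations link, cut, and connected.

An Euler tour tree stores each tree's Euler tour as a balanced BST keyed by tour position. On 39104 vertices: link concatenates two tours via O(1) splits/joins of size <= 2*39104 (O(log n)); cut splits the tour at the two occurrences of the edge (O(log n)); connected compares BST roots (O(log n) to find the root). All O(log n) amortized.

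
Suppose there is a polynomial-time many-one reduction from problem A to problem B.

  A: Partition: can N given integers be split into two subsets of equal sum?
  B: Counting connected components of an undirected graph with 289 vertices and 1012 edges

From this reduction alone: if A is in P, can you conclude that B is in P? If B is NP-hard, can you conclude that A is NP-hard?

A poly-time reduction A <=_p B transfers tractability DOWN (B easy => A easy) and hardness UP (A hard => B hard), not the reverse.
From A in P, the reduction alone does NOT give B in P: any problem in P trivially reduces to SAT, yet SAT is not known to be in P.
From B NP-hard, the reduction alone does NOT give A NP-hard: again, easy problems reduce to hard ones.
(Here in fact A is NP-complete and B is in P, so no such reduction is known -- its existence would imply P = NP; the analysis concerns only what the assumed reduction would or would not let you conclude.)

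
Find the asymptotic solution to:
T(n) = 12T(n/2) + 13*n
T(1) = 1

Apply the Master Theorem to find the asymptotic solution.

a=12, b=2, f(n)=13*n. log_2(12) = 3.585. Case 1 of Master Theorem: T(n) = O(n^3.585).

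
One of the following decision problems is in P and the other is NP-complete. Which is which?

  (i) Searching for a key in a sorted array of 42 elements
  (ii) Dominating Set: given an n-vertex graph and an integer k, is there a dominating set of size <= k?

(i) is P: binary search runs in O(log n).
(ii) is NP-complete: reduces from Set Cover (with k part of the input).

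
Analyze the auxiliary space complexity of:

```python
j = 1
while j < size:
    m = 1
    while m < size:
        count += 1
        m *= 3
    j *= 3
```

Space complexity: O(1).
Only a constant amount of auxiliary storage is used; nothing grows with n.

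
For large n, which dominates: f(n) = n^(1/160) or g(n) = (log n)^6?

f(n) = n^(1/160) grows faster: any positive power of n dominates any polylog.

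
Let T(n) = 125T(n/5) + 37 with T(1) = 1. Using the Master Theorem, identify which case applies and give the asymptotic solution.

a=125, b=5, f(n)=37.
log_5(125) = 3 > 0.
Since f(n) = O(n^0) is polynomially smaller than n^3, Case 1 applies.
T(n) = Theta(n^3).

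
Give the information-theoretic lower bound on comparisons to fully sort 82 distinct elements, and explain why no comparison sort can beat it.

A comparison sort is a binary decision tree whose leaves are the 82! = 475364333701284174842138206989404946643813294067993328617160934076743994734899148613007131808479167119360000000000000000000 possible output permutations. A binary tree with L leaves has height >= ceil(log_2(L)). So any comparison sort needs >= ceil(log_2(82!)) = 408 comparisons in the worst case.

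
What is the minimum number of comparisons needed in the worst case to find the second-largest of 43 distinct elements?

Lower bound: finding the max needs 43-1 comparisons. By the adversary weight-doubling argument, the max must personally win >= ceil(log_2(43)) = 6 comparisons; the 2nd-largest is among those 6 losers, needing 6-1 more comparisons. Total >= 43-1 + 6-1 = 47. A balanced knockout tournament achieves this.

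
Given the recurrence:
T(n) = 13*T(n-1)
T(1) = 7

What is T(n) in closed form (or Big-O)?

Each step multiplies by 13. T(n) = T(1)*13^(n-1) = 7*13^(n-1).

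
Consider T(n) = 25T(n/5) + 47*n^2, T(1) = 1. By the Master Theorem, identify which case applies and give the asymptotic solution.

a=25, b=5, f(n)=47*n^2.
log_5(25) = 2, so n^(log_b(a)) = n^2.
f(n) = Theta(n^2), so Case 2 applies.
T(n) = Theta(n^2 log n).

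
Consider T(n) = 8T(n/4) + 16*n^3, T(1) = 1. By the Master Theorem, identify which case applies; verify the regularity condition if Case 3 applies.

a=8, b=4, f(n)=16*n^3.
log_4(8) = 1.5 < 3.
f(n) = Omega(n^(1.5+epsilon)) for some epsilon > 0, so Case 3 is the candidate.
Regularity: a*f(n/b) = 8*16*(n/4)^3 = (8/64)*16*n^3 <= c*f(n) with c = 8/64 < 1. Satisfied.
Case 3: T(n) = Theta(n^3).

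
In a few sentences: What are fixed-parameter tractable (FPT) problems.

A problem parameterized by k is FPT if it can be solved in time f(k) * n^O(1), where f is any computable function of k alone. Vertex Cover parameterized by solution size k is FPT: O(2^k * n). The W-hierarchy (W[1], W[2], ...) classifies parameterized problems by hardness; Clique parameterized by clique size is W[1]-complete.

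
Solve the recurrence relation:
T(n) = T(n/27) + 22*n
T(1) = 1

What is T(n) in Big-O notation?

Geometric series: 22*n*(1 + 1/27 + 1/27^2 + ...) = O(n). T(n) = O(n).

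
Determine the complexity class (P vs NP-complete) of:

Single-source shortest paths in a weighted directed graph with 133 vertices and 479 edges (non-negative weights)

This problem is in P: Dijkstra's algorithm runs in O((V+E) log V).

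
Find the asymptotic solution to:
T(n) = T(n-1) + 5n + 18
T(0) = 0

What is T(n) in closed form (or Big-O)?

Dominant term in sum is 5*sum(i, i=1..n) = 5*n*(n+1)/2 = O(n^2).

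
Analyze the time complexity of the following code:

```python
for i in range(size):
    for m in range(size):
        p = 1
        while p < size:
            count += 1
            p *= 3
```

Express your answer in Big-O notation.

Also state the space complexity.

Time complexity: O(n^2 log n).
Space complexity: O(1).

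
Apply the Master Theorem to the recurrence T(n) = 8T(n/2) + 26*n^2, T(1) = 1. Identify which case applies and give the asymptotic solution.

a=8, b=2, f(n)=26*n^2.
log_2(8) = 3 > 2.
Since f(n) = O(n^2) is polynomially smaller than n^3, Case 1 applies.
T(n) = Theta(n^3).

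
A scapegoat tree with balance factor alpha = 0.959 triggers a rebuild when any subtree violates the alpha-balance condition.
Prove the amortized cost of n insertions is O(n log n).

Define potential Phi = c * sum of |size(left(v)) - size(right(v))| over all nodes. An insertion at depth d costs O(d) = O(log n) and increases Phi by O(log n). When a rebuild of subtree of size s occurs, it costs O(s) but reduces Phi by Omega(s). With alpha = 0.959, between rebuilds Omega(s) insertions must occur. Amortized cost per insertion: O(log n).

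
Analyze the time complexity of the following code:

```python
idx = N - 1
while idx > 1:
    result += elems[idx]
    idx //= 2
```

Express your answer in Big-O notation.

Time complexity: O(log n).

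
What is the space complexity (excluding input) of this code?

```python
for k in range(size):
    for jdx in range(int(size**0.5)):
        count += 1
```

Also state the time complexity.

Space complexity: O(1).
Only a constant amount of auxiliary storage is used; nothing grows with n.
Time complexity: O(n * sqrt(n)).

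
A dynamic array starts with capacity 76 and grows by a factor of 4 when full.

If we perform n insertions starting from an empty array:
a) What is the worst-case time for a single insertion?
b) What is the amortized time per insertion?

(a) Worst-case single insertion: O(n) -- when the array is full at capacity c, the resize copies all c elements, and c can be Theta(n).
(b) Resizes happen at sizes 76, 304, 1216, ... Total copy cost for n insertions: 76 + 304 + ... = O(n) (geometric series with ratio 1/4). Amortized cost per insertion: O(n)/n = O(1).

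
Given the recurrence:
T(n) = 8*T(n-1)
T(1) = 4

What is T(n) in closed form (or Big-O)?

Each step multiplies by 8. T(n) = T(1)*8^(n-1) = 4*8^(n-1).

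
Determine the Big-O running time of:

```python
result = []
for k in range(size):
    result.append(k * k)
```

Time complexity: O(n).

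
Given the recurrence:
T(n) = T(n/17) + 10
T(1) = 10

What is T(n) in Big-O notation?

Each step divides n by 17 and adds 10. After log_17(n) steps, T(n) = O(log n).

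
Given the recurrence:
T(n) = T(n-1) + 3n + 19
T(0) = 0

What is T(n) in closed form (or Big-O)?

Dominant term in sum is 3*sum(i, i=1..n) = 3*n*(n+1)/2 = O(n^2).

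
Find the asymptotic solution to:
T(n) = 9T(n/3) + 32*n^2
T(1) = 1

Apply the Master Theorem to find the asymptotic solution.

a=9, b=3, f(n)=32*n^2. log_3(9) = 2. Case 2: T(n) = O(n^2 log n).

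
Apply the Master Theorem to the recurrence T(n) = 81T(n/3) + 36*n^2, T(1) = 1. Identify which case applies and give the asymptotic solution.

a=81, b=3, f(n)=36*n^2.
log_3(81) = 4 > 2.
Since f(n) = O(n^2) is polynomially smaller than n^4, Case 1 applies.
T(n) = Theta(n^4).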